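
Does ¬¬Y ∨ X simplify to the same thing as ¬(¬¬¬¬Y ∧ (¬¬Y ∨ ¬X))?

No

E1: ¬¬Y ∨ X
    = Y ∨ X   (double negation)
E2: ¬(¬¬¬¬Y ∧ (¬¬Y ∨ ¬X))
    = ¬(¬¬Y ∧ (¬¬Y ∨ ¬X))   (double negation)
    = ¬¬¬Y   (absorption)
    = ¬Y   (double negation)
These differ: at X=0, Y=1, E1 = 1 but E2 = 0.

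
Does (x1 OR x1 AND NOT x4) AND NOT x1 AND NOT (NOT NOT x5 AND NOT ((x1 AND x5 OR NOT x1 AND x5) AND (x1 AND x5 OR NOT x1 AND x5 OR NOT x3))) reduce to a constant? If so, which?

(x1 OR x1 AND NOT x4) AND NOT x1 AND NOT (NOT NOT x5 AND NOT ((x1 AND x5 OR NOT x1 AND x5) AND (x1 AND x5 OR NOT x1 AND x5 OR NOT x3)))
= x1 AND NOT x1 AND NOT (NOT NOT x5 AND NOT ((x1 AND x5 OR NOT x1 AND x5) AND (x1 AND x5 OR NOT x1 AND x5 OR NOT x3)))   (absorption)
= x1 AND NOT x1 AND (NOT x5 OR (x1 AND x5 OR NOT x1 AND x5) AND (x1 AND x5 OR NOT x1 AND x5 OR NOT x3))   (De Morgan)
= x1 AND NOT x1 AND (NOT x5 OR x1 AND x5 OR NOT x1 AND x5)   (absorption)
= x1 AND NOT x1 AND (NOT x5 OR x5)   (distribution)
= x1 AND NOT x1   (complement / identity)
= FALSE   (complement)

yes, False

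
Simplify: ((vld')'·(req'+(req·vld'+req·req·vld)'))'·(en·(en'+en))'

((vld')'·(req'+(req·vld'+req·req·vld)'))'·(en·(en'+en))'
= ((vld')'·(req'+(req·vld'+req·req·vld)'))'·en'   (complement / identity)
= ((vld')'·(req'+(req·vld'+req·vld)'))'·en'   (idempotence)
= ((vld')'·(req'+req'))'·en'   (distribution)
= ((vld')'·req')'·en'   (idempotence)
= (vld'+req)·en'   (De Morgan)

(vld'+req)·en'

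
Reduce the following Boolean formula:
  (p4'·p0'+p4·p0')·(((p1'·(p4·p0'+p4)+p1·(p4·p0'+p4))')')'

p0'·p4'

(p4'·p0'+p4·p0')·(((p1'·(p4·p0'+p4)+p1·(p4·p0'+p4))')')'
= (p4'·p0'+p4·p0')·(((p4·p0'+p4)')')'
= (p4'·p0'+p4·p0')·(p4·p0'+p4)'
= (p4'·p0'+p4·p0')·p4'
= p0'·p4'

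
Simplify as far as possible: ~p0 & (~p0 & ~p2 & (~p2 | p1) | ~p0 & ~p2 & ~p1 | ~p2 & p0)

~p0 & (~p0 & ~p2 & (~p2 | p1) | ~p0 & ~p2 & ~p1 | ~p2 & p0)
= ~p0 & (~p0 & ~p2 | ~p0 & ~p2 & ~p1 | ~p2 & p0)
= ~p0 & (~p0 & ~p2 | ~p2 & p0)
= ~p0 & ~p2

~p0 & ~p2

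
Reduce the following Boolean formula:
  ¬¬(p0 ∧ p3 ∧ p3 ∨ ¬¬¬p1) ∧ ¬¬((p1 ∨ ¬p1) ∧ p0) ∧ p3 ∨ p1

p0 ∧ p3 ∨ p1

¬¬(p0 ∧ p3 ∧ p3 ∨ ¬¬¬p1) ∧ ¬¬((p1 ∨ ¬p1) ∧ p0) ∧ p3 ∨ p1
= ¬¬(p0 ∧ p3 ∧ p3 ∨ ¬¬¬p1) ∧ (p1 ∨ ¬p1) ∧ p0 ∧ p3 ∨ p1
= ¬¬(p0 ∧ p3 ∧ p3 ∨ ¬p1) ∧ (p1 ∨ ¬p1) ∧ p0 ∧ p3 ∨ p1
= ¬¬(p0 ∧ p3 ∨ ¬p1) ∧ (p1 ∨ ¬p1) ∧ p0 ∧ p3 ∨ p1
= ¬¬(p0 ∧ p3 ∨ ¬p1) ∧ p0 ∧ p3 ∨ p1
= (p0 ∧ p3 ∨ ¬p1) ∧ p0 ∧ p3 ∨ p1
= p0 ∧ p3 ∨ p1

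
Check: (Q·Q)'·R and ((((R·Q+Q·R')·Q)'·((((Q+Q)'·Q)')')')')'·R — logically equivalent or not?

Yes

E1: (Q·Q)'·R
    = Q'·R   (idempotence)
E2: ((((R·Q+Q·R')·Q)'·((((Q+Q)'·Q)')')')')'·R
    = ((((R·Q+Q·R')·Q)'·((Q+Q)'·Q)')')'·R   (double negation)
    = ((R·Q+Q·R')·Q+(Q+Q)'·Q)'·R   (De Morgan)
    = ((R·Q+Q·R')·Q+Q'·Q)'·R   (idempotence)
    = (Q·Q+Q'·Q)'·R   (distribution)
    = Q'·R   (distribution)
Both reduce to Q'·R, so they are equivalent.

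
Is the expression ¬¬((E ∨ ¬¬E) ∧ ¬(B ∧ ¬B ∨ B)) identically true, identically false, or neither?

neither

¬¬((E ∨ ¬¬E) ∧ ¬(B ∧ ¬B ∨ B))
= (E ∨ ¬¬E) ∧ ¬(B ∧ ¬B ∨ B)
= (E ∨ E) ∧ ¬(B ∧ ¬B ∨ B)
= E ∧ ¬(B ∧ ¬B ∨ B)
= E ∧ ¬B
This depends on B, E, so it is not a constant.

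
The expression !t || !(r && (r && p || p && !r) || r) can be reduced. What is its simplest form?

!t || !r

!t || !(r && (r && p || p && !r) || r)
= !t || !(r && p || r)
= !t || !r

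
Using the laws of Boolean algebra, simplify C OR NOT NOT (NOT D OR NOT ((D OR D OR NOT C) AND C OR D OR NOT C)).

C OR NOT NOT (NOT D OR NOT ((D OR D OR NOT C) AND C OR D OR NOT C))
= C OR NOT NOT (NOT D OR NOT ((D OR NOT C) AND C OR D OR NOT C))   (idempotence)
= C OR NOT NOT (NOT D OR NOT (D OR NOT C))   (absorption)
= C OR NOT (D AND (D OR NOT C))   (De Morgan)
= C OR NOT D   (absorption)

C OR NOT D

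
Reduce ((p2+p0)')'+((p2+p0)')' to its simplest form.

p2+p0

((p2+p0)')'+((p2+p0)')'
= ((p2+p0)')'   — idempotence
= p2+p0   — double negation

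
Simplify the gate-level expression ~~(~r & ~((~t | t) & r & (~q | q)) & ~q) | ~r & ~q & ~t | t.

~r & ~q | t

~~(~r & ~((~t | t) & r & (~q | q)) & ~q) | ~r & ~q & ~t | t
= ~~(~r & ~(r & (~q | q)) & ~q) | ~r & ~q & ~t | t   (complement / identity)
= ~~(~r & ~r & ~q) | ~r & ~q & ~t | t   (complement / identity)
= ~~(~r & ~q) | ~r & ~q & ~t | t   (idempotence)
= ~r & ~q | ~r & ~q & ~t | t   (double negation)
= ~r & ~q | t   (absorption)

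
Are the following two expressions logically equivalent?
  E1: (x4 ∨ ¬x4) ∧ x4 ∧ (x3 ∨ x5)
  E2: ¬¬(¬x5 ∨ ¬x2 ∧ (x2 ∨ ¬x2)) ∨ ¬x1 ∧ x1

E1: (x4 ∨ ¬x4) ∧ x4 ∧ (x3 ∨ x5)
    = x4 ∧ (x3 ∨ x5)
E2: ¬¬(¬x5 ∨ ¬x2 ∧ (x2 ∨ ¬x2)) ∨ ¬x1 ∧ x1
    = ¬¬(¬x5 ∨ ¬x2) ∨ ¬x1 ∧ x1
    = ¬¬(¬x5 ∨ ¬x2)
    = ¬x5 ∨ ¬x2
These differ: at x1=0, x2=0, x3=0, x4=0, x5=0, E1 = 0 but E2 = 1.

No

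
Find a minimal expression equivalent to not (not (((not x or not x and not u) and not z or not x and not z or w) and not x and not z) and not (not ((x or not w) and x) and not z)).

not (not (((not x or not x and not u) and not z or not x and not z or w) and not x and not z) and not (not ((x or not w) and x) and not z))
= not (not ((not x and not z or not x and not z or w) and not x and not z) and not (not ((x or not w) and x) and not z))
= not (not ((not x and not z or w) and not x and not z) and not (not ((x or not w) and x) and not z))
= not (not (not x and not z) and not (not ((x or not w) and x) and not z))
= not (not (not x and not z) and not (not x and not z))
= not not (not x and not z)
= not x and not z

not x and not z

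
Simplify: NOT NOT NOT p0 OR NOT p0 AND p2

NOT p0

NOT NOT NOT p0 OR NOT p0 AND p2
= NOT p0 OR NOT p0 AND p2   (double negation)
= NOT p0   (absorption)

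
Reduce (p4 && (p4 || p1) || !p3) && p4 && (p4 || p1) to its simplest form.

(p4 && (p4 || p1) || !p3) && p4 && (p4 || p1)
= p4 && (p4 || p1)   [absorption]
= p4   [absorption]

p4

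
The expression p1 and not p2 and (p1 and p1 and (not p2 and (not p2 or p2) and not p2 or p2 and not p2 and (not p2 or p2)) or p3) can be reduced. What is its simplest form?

p1 and not p2 and (p1 and p1 and (not p2 and (not p2 or p2) and not p2 or p2 and not p2 and (not p2 or p2)) or p3)
= p1 and not p2 and (p1 and p1 and not p2 and (not p2 or p2) or p3)   [distribution]
= p1 and not p2 and (p1 and not p2 and (not p2 or p2) or p3)   [idempotence]
= p1 and not p2 and (p1 and not p2 or p3)   [complement / identity]
= p1 and not p2   [absorption]

p1 and not p2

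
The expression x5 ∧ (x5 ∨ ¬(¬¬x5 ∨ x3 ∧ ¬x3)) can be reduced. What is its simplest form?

x5 ∧ (x5 ∨ ¬(¬¬x5 ∨ x3 ∧ ¬x3))
= x5 ∧ (x5 ∨ ¬¬¬x5)
= x5 ∧ (x5 ∨ ¬x5)
= x5

x5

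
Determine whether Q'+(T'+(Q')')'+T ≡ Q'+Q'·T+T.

E1: Q'+(T'+(Q')')'+T
    = Q'+T·Q'+T   (De Morgan)
    = Q'+T   (absorption)
E2: Q'+Q'·T+T
    = Q'+T   (absorption)
Both reduce to Q'+T, so they are equivalent.

Yes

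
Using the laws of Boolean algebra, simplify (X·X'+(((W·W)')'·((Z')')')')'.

W·Z'

(X·X'+(((W·W)')'·((Z')')')')'
= ((((W·W)')'·((Z')')')')'   (complement / identity)
= ((W·W)'+(Z')')'   (De Morgan)
= (W'+(Z')')'   (idempotence)
= W·Z'   (De Morgan)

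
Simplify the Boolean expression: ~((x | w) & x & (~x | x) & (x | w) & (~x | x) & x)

~x

~((x | w) & x & (~x | x) & (x | w) & (~x | x) & x)
= ~((x | w) & x & (x | w) & (~x | x) & x)
= ~((x | w) & x & (x | w) & x)
= ~((x | w) & x)
= ~x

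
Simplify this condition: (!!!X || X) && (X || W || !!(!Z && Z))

(!!!X || X) && (X || W || !!(!Z && Z))
= (!X || X) && (X || W || !!(!Z && Z))   — double negation
= X || W || !!(!Z && Z)   — complement / identity
= X || W || !Z && Z   — double negation
= X || W   — complement / identity

X || W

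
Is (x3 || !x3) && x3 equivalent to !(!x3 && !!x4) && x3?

E1: (x3 || !x3) && x3
    = x3
E2: !(!x3 && !!x4) && x3
    = (x3 || !x4) && x3
    = x3
Both reduce to x3, so they are equivalent.

Yes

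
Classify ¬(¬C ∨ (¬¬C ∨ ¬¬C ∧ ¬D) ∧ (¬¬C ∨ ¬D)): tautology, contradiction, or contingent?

contradiction

¬(¬C ∨ (¬¬C ∨ ¬¬C ∧ ¬D) ∧ (¬¬C ∨ ¬D))
= ¬(¬C ∨ ¬¬C ∧ (¬¬C ∨ ¬D))   (absorption)
= ¬(¬C ∨ ¬¬C)   (absorption)
= C ∧ ¬C   (De Morgan)
= False   (complement)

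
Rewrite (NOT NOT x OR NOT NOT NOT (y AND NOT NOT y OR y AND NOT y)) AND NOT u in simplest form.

(x OR NOT y) AND NOT u

(NOT NOT x OR NOT NOT NOT (y AND NOT NOT y OR y AND NOT y)) AND NOT u
= (x OR NOT NOT NOT (y AND NOT NOT y OR y AND NOT y)) AND NOT u   (double negation)
= (x OR NOT NOT NOT (y AND y OR y AND NOT y)) AND NOT u   (double negation)
= (x OR NOT NOT NOT (y AND (y OR NOT y))) AND NOT u   (distribution)
= (x OR NOT NOT NOT y) AND NOT u   (complement / identity)
= (x OR NOT y) AND NOT u   (double negation)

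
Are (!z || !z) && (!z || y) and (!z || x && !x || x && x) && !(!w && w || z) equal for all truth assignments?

E1: (!z || !z) && (!z || y)
    = !z || !z && y   — distribution
    = !z   — absorption
E2: (!z || x && !x || x && x) && !(!w && w || z)
    = (!z || x) && !(!w && w || z)   — distribution
    = (!z || x) && !z   — complement / identity
    = !z   — absorption
Both reduce to !z, so they are equivalent.

Yes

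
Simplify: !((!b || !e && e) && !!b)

true

!((!b || !e && e) && !!b)
= !(!b && !!b)   — complement / identity
= b || !b   — De Morgan
= true   — complement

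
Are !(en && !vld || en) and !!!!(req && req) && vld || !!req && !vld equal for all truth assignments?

E1: !(en && !vld || en)
    = !en
E2: !!!!(req && req) && vld || !!req && !vld
    = !!(req && req) && vld || !!req && !vld
    = !!req && vld || !!req && !vld
    = !!req
    = req
These differ: at en=0, req=0, vld=0, E1 = 1 but E2 = 0.

No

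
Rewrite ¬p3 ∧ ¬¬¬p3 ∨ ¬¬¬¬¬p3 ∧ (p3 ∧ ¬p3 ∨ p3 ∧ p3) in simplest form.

¬p3 ∧ ¬¬¬p3 ∨ ¬¬¬¬¬p3 ∧ (p3 ∧ ¬p3 ∨ p3 ∧ p3)
= ¬p3 ∧ ¬¬¬p3 ∨ ¬¬¬p3 ∧ (p3 ∧ ¬p3 ∨ p3 ∧ p3)   (double negation)
= ¬p3 ∧ ¬¬¬p3 ∨ ¬¬¬p3 ∧ p3   (distribution)
= ¬¬¬p3   (distribution)
= ¬p3   (double negation)

¬p3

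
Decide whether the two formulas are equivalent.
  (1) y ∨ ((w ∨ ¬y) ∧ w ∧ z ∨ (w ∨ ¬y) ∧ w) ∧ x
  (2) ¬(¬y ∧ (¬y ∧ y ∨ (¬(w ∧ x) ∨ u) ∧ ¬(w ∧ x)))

E1: y ∨ ((w ∨ ¬y) ∧ w ∧ z ∨ (w ∨ ¬y) ∧ w) ∧ x
    = y ∨ (w ∨ ¬y) ∧ w ∧ x   (absorption)
    = y ∨ w ∧ x   (absorption)
E2: ¬(¬y ∧ (¬y ∧ y ∨ (¬(w ∧ x) ∨ u) ∧ ¬(w ∧ x)))
    = ¬(¬y ∧ (¬y ∧ y ∨ ¬(w ∧ x)))   (absorption)
    = ¬(¬y ∧ ¬(w ∧ x))   (complement / identity)
    = y ∨ w ∧ x   (De Morgan)
Both reduce to y ∨ w ∧ x, so they are equivalent.

Yes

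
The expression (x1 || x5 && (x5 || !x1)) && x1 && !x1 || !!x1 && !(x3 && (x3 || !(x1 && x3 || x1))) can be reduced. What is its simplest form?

(x1 || x5 && (x5 || !x1)) && x1 && !x1 || !!x1 && !(x3 && (x3 || !(x1 && x3 || x1)))
= (x1 || x5) && x1 && !x1 || !!x1 && !(x3 && (x3 || !(x1 && x3 || x1)))   — absorption
= (x1 || x5) && x1 && !x1 || x1 && !(x3 && (x3 || !(x1 && x3 || x1)))   — double negation
= x1 && !x1 || x1 && !(x3 && (x3 || !(x1 && x3 || x1)))   — absorption
= x1 && !x1 || x1 && !(x3 && (x3 || !x1))   — absorption
= x1 && !x1 || x1 && !x3   — absorption
= x1 && !x3   — complement / identity

x1 && !x3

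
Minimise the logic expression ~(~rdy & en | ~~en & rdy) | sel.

~(~rdy & en | ~~en & rdy) | sel
= ~(~rdy & en | en & rdy) | sel   [double negation]
= ~en | sel   [distribution]

~en | sel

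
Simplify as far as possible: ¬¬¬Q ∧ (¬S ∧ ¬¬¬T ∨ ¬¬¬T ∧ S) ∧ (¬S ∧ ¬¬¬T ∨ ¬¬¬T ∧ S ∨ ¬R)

¬Q ∧ ¬T

¬¬¬Q ∧ (¬S ∧ ¬¬¬T ∨ ¬¬¬T ∧ S) ∧ (¬S ∧ ¬¬¬T ∨ ¬¬¬T ∧ S ∨ ¬R)
= ¬¬¬Q ∧ (¬S ∧ ¬¬¬T ∨ ¬¬¬T ∧ S)   (absorption)
= ¬¬¬Q ∧ ¬¬¬T   (distribution)
= ¬¬¬Q ∧ ¬T   (double negation)
= ¬Q ∧ ¬T   (double negation)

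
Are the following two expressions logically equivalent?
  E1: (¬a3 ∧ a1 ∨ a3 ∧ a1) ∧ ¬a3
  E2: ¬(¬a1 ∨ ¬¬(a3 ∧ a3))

Yes

E1: (¬a3 ∧ a1 ∨ a3 ∧ a1) ∧ ¬a3
    = a1 ∧ ¬a3   — distribution
E2: ¬(¬a1 ∨ ¬¬(a3 ∧ a3))
    = a1 ∧ ¬(a3 ∧ a3)   — De Morgan
    = a1 ∧ ¬a3   — idempotence
Both reduce to a1 ∧ ¬a3, so they are equivalent.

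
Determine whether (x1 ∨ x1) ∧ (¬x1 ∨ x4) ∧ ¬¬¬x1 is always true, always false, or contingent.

always false

(x1 ∨ x1) ∧ (¬x1 ∨ x4) ∧ ¬¬¬x1
= (x1 ∨ x1) ∧ (¬x1 ∨ x4) ∧ ¬x1   — double negation
= x1 ∧ (¬x1 ∨ x4) ∧ ¬x1   — idempotence
= x1 ∧ ¬x1   — absorption
= False   — complement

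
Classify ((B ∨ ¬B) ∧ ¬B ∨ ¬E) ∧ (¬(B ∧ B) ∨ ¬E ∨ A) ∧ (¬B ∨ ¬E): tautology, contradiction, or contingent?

contingent

((B ∨ ¬B) ∧ ¬B ∨ ¬E) ∧ (¬(B ∧ B) ∨ ¬E ∨ A) ∧ (¬B ∨ ¬E)
= ((B ∨ ¬B) ∧ ¬B ∨ ¬E) ∧ (¬B ∨ ¬E ∨ A) ∧ (¬B ∨ ¬E)   (idempotence)
= ((B ∨ ¬B) ∧ ¬B ∨ ¬E) ∧ (¬B ∨ ¬E)   (absorption)
= (¬B ∨ ¬E) ∧ (¬B ∨ ¬E)   (complement / identity)
= ¬B ∨ ¬E   (idempotence)
This depends on B, E, so it is not a constant.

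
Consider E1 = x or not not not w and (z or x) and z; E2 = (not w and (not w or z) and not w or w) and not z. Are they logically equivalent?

No

E1: x or not not not w and (z or x) and z
    = x or not w and (z or x) and z   [double negation]
    = x or not w and z   [absorption]
E2: (not w and (not w or z) and not w or w) and not z
    = (not w and not w or w) and not z   [absorption]
    = (not w or w) and not z   [idempotence]
    = not z   [complement / identity]
These differ: at w=1, x=1, z=1, E1 = 1 but E2 = 0.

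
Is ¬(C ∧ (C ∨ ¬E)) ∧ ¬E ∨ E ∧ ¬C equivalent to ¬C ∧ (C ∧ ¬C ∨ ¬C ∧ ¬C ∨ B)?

Yes

E1: ¬(C ∧ (C ∨ ¬E)) ∧ ¬E ∨ E ∧ ¬C
    = ¬C ∧ ¬E ∨ E ∧ ¬C   [absorption]
    = ¬C   [distribution]
E2: ¬C ∧ (C ∧ ¬C ∨ ¬C ∧ ¬C ∨ B)
    = ¬C ∧ (¬C ∨ B)   [distribution]
    = ¬C   [absorption]
Both reduce to ¬C, so they are equivalent.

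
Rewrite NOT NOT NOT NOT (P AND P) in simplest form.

NOT NOT NOT NOT (P AND P)
= NOT NOT NOT NOT P   [idempotence]
= NOT NOT P   [double negation]
= P   [double negation]

P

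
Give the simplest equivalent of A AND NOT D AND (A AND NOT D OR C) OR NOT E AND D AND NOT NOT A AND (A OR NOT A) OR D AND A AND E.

A AND NOT D AND (A AND NOT D OR C) OR NOT E AND D AND NOT NOT A AND (A OR NOT A) OR D AND A AND E
= A AND NOT D AND (A AND NOT D OR C) OR NOT E AND D AND NOT NOT A OR D AND A AND E   (complement / identity)
= A AND NOT D AND (A AND NOT D OR C) OR NOT E AND D AND A OR D AND A AND E   (double negation)
= A AND NOT D AND (A AND NOT D OR C) OR D AND A   (distribution)
= A AND NOT D OR D AND A   (absorption)
= A   (distribution)

A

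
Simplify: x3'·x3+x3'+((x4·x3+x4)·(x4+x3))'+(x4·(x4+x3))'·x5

x3'·x3+x3'+((x4·x3+x4)·(x4+x3))'+(x4·(x4+x3))'·x5
= x3'·x3+x3'+(x4·(x4+x3))'+(x4·(x4+x3))'·x5   [absorption]
= x3'·x3+x3'+(x4·(x4+x3))'   [absorption]
= x3'+(x4·(x4+x3))'   [complement / identity]
= x3'+x4'   [absorption]

x3'+x4'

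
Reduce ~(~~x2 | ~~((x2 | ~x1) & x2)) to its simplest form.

~x2

~(~~x2 | ~~((x2 | ~x1) & x2))
= ~(~~x2 | ~~x2)   — absorption
= ~x2 & ~x2   — De Morgan
= ~x2   — idempotence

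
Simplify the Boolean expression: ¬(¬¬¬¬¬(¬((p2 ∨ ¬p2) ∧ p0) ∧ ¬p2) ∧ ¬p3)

¬p0 ∧ ¬p2 ∨ p3

¬(¬¬¬¬¬(¬((p2 ∨ ¬p2) ∧ p0) ∧ ¬p2) ∧ ¬p3)
= ¬(¬¬¬¬¬(¬p0 ∧ ¬p2) ∧ ¬p3)   [complement / identity]
= ¬(¬¬¬(¬p0 ∧ ¬p2) ∧ ¬p3)   [double negation]
= ¬(¬(¬p0 ∧ ¬p2) ∧ ¬p3)   [double negation]
= ¬p0 ∧ ¬p2 ∨ p3   [De Morgan]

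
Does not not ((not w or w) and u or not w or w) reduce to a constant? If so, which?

yes, True

not not ((not w or w) and u or not w or w)
= not not (not w or w)   (absorption)
= not w or w   (double negation)
= True   (complement)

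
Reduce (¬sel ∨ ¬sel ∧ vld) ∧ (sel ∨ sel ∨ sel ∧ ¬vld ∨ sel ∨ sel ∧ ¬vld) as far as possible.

(¬sel ∨ ¬sel ∧ vld) ∧ (sel ∨ sel ∨ sel ∧ ¬vld ∨ sel ∨ sel ∧ ¬vld)
= ¬sel ∧ (sel ∨ sel ∨ sel ∧ ¬vld ∨ sel ∨ sel ∧ ¬vld)   (absorption)
= ¬sel ∧ (sel ∨ sel ∨ sel ∧ ¬vld)   (idempotence)
= ¬sel ∧ (sel ∨ sel)   (absorption)
= ¬sel ∧ sel   (idempotence)
= False   (complement)

False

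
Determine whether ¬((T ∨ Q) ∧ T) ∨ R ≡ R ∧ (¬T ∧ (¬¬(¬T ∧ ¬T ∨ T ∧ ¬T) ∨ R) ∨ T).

No

E1: ¬((T ∨ Q) ∧ T) ∨ R
    = ¬T ∨ R   (absorption)
E2: R ∧ (¬T ∧ (¬¬(¬T ∧ ¬T ∨ T ∧ ¬T) ∨ R) ∨ T)
    = R ∧ (¬T ∧ (¬T ∧ ¬T ∨ T ∧ ¬T ∨ R) ∨ T)   (double negation)
    = R ∧ (¬T ∧ (¬T ∨ R) ∨ T)   (distribution)
    = R ∧ (¬T ∨ T)   (absorption)
    = R   (complement / identity)
These differ: at Q=0, R=0, T=0, E1 = 1 but E2 = 0.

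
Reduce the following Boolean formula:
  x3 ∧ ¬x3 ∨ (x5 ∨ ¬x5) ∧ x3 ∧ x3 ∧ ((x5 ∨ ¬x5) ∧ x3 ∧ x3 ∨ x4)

x3

x3 ∧ ¬x3 ∨ (x5 ∨ ¬x5) ∧ x3 ∧ x3 ∧ ((x5 ∨ ¬x5) ∧ x3 ∧ x3 ∨ x4)
= x3 ∧ ¬x3 ∨ (x5 ∨ ¬x5) ∧ x3 ∧ x3   [absorption]
= x3 ∧ ¬x3 ∨ x3 ∧ x3   [complement / identity]
= x3   [distribution]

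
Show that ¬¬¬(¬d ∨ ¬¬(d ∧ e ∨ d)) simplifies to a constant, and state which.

¬¬¬(¬d ∨ ¬¬(d ∧ e ∨ d))
= ¬¬¬(¬d ∨ ¬¬d)   (absorption)
= ¬¬(d ∧ ¬d)   (De Morgan)
= d ∧ ¬d   (double negation)
= False   (complement)

False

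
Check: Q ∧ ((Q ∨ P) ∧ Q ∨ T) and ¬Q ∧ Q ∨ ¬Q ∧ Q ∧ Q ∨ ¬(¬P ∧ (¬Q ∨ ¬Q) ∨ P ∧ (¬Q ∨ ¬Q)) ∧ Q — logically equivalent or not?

E1: Q ∧ ((Q ∨ P) ∧ Q ∨ T)
    = Q ∧ (Q ∨ T)   [absorption]
    = Q   [absorption]
E2: ¬Q ∧ Q ∨ ¬Q ∧ Q ∧ Q ∨ ¬(¬P ∧ (¬Q ∨ ¬Q) ∨ P ∧ (¬Q ∨ ¬Q)) ∧ Q
    = ¬Q ∧ Q ∨ ¬Q ∧ Q ∧ Q ∨ ¬(¬Q ∨ ¬Q) ∧ Q   [distribution]
    = ¬Q ∧ Q ∨ ¬Q ∧ Q ∧ Q ∨ Q ∧ Q ∧ Q   [De Morgan]
    = ¬Q ∧ Q ∨ Q ∧ Q   [distribution]
    = Q   [distribution]
Both reduce to Q, so they are equivalent.

Yes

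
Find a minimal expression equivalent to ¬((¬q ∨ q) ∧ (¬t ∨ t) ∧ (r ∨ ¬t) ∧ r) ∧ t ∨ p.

¬((¬q ∨ q) ∧ (¬t ∨ t) ∧ (r ∨ ¬t) ∧ r) ∧ t ∨ p
= ¬((¬q ∨ q) ∧ (¬t ∨ t) ∧ r) ∧ t ∨ p   — absorption
= ¬((¬t ∨ t) ∧ r) ∧ t ∨ p   — complement / identity
= ¬r ∧ t ∨ p   — complement / identity

¬r ∧ t ∨ p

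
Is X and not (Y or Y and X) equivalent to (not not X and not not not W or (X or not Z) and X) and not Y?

E1: X and not (Y or Y and X)
    = X and not Y   [absorption]
E2: (not not X and not not not W or (X or not Z) and X) and not Y
    = (not not X and not W or (X or not Z) and X) and not Y   [double negation]
    = (X and not W or (X or not Z) and X) and not Y   [double negation]
    = (X and not W or X) and not Y   [absorption]
    = X and not Y   [absorption]
Both reduce to X and not Y, so they are equivalent.

Yes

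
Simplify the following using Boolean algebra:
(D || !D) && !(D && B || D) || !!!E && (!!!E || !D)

(D || !D) && !(D && B || D) || !!!E && (!!!E || !D)
= (D || !D) && !(D && B || D) || !!!E   (absorption)
= (D || !D) && !D || !!!E   (absorption)
= !D || !!!E   (complement / identity)
= !D || !E   (double negation)

!D || !E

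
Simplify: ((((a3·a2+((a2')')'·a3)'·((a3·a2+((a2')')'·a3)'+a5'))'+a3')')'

((((a3·a2+((a2')')'·a3)'·((a3·a2+((a2')')'·a3)'+a5'))'+a3')')'
= ((((a3·a2+((a2')')'·a3)')'+a3')')'   — absorption
= ((((a3·a2+a2'·a3)')'+a3')')'   — double negation
= ((a3·a2+a2'·a3+a3')')'   — double negation
= a3·a2+a2'·a3+a3'   — double negation
= a3+a3'   — distribution
= 1   — complement

1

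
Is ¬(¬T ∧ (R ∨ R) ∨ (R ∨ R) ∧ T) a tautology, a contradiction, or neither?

¬(¬T ∧ (R ∨ R) ∨ (R ∨ R) ∧ T)
= ¬(R ∨ R)   (distribution)
= ¬R   (idempotence)
This depends on R, so it is not a constant.

neither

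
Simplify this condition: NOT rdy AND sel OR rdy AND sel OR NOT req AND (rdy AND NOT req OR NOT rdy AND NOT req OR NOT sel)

sel OR NOT req

NOT rdy AND sel OR rdy AND sel OR NOT req AND (rdy AND NOT req OR NOT rdy AND NOT req OR NOT sel)
= NOT rdy AND sel OR rdy AND sel OR NOT req AND (NOT req OR NOT sel)   — distribution
= sel OR NOT req AND (NOT req OR NOT sel)   — distribution
= sel OR NOT req   — absorption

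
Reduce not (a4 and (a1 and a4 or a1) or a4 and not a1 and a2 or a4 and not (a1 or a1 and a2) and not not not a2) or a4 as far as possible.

not (a4 and (a1 and a4 or a1) or a4 and not a1 and a2 or a4 and not (a1 or a1 and a2) and not not not a2) or a4
= not (a4 and (a1 and a4 or a1) or a4 and not a1 and a2 or a4 and not (a1 or a1 and a2) and not a2) or a4   (double negation)
= not (a4 and (a1 and a4 or a1) or a4 and not a1 and a2 or a4 and not a1 and not a2) or a4   (absorption)
= not (a4 and (a1 and a4 or a1) or a4 and not a1) or a4   (distribution)
= not (a4 and a1 or a4 and not a1) or a4   (absorption)
= not a4 or a4   (distribution)
= True   (complement)

True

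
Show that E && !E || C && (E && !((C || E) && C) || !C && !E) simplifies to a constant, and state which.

false

E && !E || C && (E && !((C || E) && C) || !C && !E)
= E && !E || C && (E && !C || !C && !E)
= E && !E || C && !C
= C && !C
= false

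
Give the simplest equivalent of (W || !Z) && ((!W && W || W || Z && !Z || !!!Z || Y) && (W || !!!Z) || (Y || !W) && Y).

(W || !Z) && ((!W && W || W || Z && !Z || !!!Z || Y) && (W || !!!Z) || (Y || !W) && Y)
= (W || !Z) && ((W || Z && !Z || !!!Z || Y) && (W || !!!Z) || (Y || !W) && Y)   [complement / identity]
= (W || !Z) && ((W || Z && !Z || !!!Z || Y) && (W || !!!Z) || Y)   [absorption]
= (W || !Z) && ((W || !!!Z || Y) && (W || !!!Z) || Y)   [complement / identity]
= (W || !Z) && (W || !!!Z || Y)   [absorption]
= (W || !Z) && (W || !Z || Y)   [double negation]
= W || !Z   [absorption]

W || !Z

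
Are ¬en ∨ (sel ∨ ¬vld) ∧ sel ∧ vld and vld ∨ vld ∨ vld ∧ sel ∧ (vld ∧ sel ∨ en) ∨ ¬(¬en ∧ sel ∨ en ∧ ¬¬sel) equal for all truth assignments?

E1: ¬en ∨ (sel ∨ ¬vld) ∧ sel ∧ vld
    = ¬en ∨ sel ∧ vld   [absorption]
E2: vld ∨ vld ∨ vld ∧ sel ∧ (vld ∧ sel ∨ en) ∨ ¬(¬en ∧ sel ∨ en ∧ ¬¬sel)
    = vld ∨ vld ∧ sel ∧ (vld ∧ sel ∨ en) ∨ ¬(¬en ∧ sel ∨ en ∧ ¬¬sel)   [idempotence]
    = vld ∨ vld ∧ sel ∨ ¬(¬en ∧ sel ∨ en ∧ ¬¬sel)   [absorption]
    = vld ∨ vld ∧ sel ∨ ¬(¬en ∧ sel ∨ en ∧ sel)   [double negation]
    = vld ∨ vld ∧ sel ∨ ¬sel   [distribution]
    = vld ∨ ¬sel   [absorption]
These differ: at en=1, sel=0, vld=0, E1 = 0 but E2 = 1.

No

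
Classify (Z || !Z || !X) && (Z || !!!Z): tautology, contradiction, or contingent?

(Z || !Z || !X) && (Z || !!!Z)
= (Z || !Z || !X) && (Z || !Z)   [double negation]
= Z || !Z   [absorption]
= true   [complement]

tautology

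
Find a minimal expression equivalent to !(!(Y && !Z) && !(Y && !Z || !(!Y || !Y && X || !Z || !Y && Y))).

!(!(Y && !Z) && !(Y && !Z || !(!Y || !Y && X || !Z || !Y && Y)))
= !(!(Y && !Z) && !(Y && !Z || !(!Y || !Z || !Y && Y)))   (absorption)
= !(!(Y && !Z) && !(Y && !Z || !(!Y || !Z)))   (complement / identity)
= !(!(Y && !Z) && !(Y && !Z || Y && Z))   (De Morgan)
= !(!(Y && !Z) && !Y)   (distribution)
= Y && !Z || Y   (De Morgan)
= Y   (absorption)

Y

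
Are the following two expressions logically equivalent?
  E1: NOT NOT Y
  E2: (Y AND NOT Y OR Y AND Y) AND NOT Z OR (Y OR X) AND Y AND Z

E1: NOT NOT Y
    = Y   (double negation)
E2: (Y AND NOT Y OR Y AND Y) AND NOT Z OR (Y OR X) AND Y AND Z
    = (Y AND NOT Y OR Y AND Y) AND NOT Z OR Y AND Z   (absorption)
    = Y AND NOT Z OR Y AND Z   (distribution)
    = Y   (distribution)
Both reduce to Y, so they are equivalent.

Yes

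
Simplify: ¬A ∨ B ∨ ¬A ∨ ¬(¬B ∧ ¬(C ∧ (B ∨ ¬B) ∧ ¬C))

¬A ∨ B

¬A ∨ B ∨ ¬A ∨ ¬(¬B ∧ ¬(C ∧ (B ∨ ¬B) ∧ ¬C))
= ¬A ∨ B ∨ ¬A ∨ B ∨ C ∧ (B ∨ ¬B) ∧ ¬C   — De Morgan
= ¬A ∨ B ∨ ¬A ∨ B ∨ C ∧ ¬C   — complement / identity
= ¬A ∨ B ∨ ¬A ∨ B   — complement / identity
= ¬A ∨ B   — idempotence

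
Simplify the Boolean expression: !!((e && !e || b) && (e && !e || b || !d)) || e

!!((e && !e || b) && (e && !e || b || !d)) || e
= !!(e && !e || b) || e   — absorption
= e && !e || b || e   — double negation
= b || e   — complement / identity

b || e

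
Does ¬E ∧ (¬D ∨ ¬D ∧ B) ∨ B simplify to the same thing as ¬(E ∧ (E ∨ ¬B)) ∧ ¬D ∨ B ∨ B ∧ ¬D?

E1: ¬E ∧ (¬D ∨ ¬D ∧ B) ∨ B
    = ¬E ∧ ¬D ∨ B
E2: ¬(E ∧ (E ∨ ¬B)) ∧ ¬D ∨ B ∨ B ∧ ¬D
    = ¬E ∧ ¬D ∨ B ∨ B ∧ ¬D
    = ¬E ∧ ¬D ∨ B
Both reduce to ¬E ∧ ¬D ∨ B, so they are equivalent.

Yes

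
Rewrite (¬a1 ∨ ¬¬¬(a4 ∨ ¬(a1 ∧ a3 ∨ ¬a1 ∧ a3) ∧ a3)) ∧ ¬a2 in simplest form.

(¬a1 ∨ ¬a4) ∧ ¬a2

(¬a1 ∨ ¬¬¬(a4 ∨ ¬(a1 ∧ a3 ∨ ¬a1 ∧ a3) ∧ a3)) ∧ ¬a2
= (¬a1 ∨ ¬¬¬(a4 ∨ ¬a3 ∧ a3)) ∧ ¬a2   (distribution)
= (¬a1 ∨ ¬(a4 ∨ ¬a3 ∧ a3)) ∧ ¬a2   (double negation)
= (¬a1 ∨ ¬a4) ∧ ¬a2   (complement / identity)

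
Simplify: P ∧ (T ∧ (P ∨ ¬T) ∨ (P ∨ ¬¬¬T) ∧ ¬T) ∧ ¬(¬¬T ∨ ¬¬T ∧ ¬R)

P ∧ (T ∧ (P ∨ ¬T) ∨ (P ∨ ¬¬¬T) ∧ ¬T) ∧ ¬(¬¬T ∨ ¬¬T ∧ ¬R)
= P ∧ (T ∧ (P ∨ ¬T) ∨ (P ∨ ¬T) ∧ ¬T) ∧ ¬(¬¬T ∨ ¬¬T ∧ ¬R)   (double negation)
= P ∧ (P ∨ ¬T) ∧ ¬(¬¬T ∨ ¬¬T ∧ ¬R)   (distribution)
= P ∧ ¬(¬¬T ∨ ¬¬T ∧ ¬R)   (absorption)
= P ∧ ¬¬¬T   (absorption)
= P ∧ ¬T   (double negation)

P ∧ ¬T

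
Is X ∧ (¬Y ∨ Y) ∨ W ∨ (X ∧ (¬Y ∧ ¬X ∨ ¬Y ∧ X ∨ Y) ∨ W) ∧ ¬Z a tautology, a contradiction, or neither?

X ∧ (¬Y ∨ Y) ∨ W ∨ (X ∧ (¬Y ∧ ¬X ∨ ¬Y ∧ X ∨ Y) ∨ W) ∧ ¬Z
= X ∧ (¬Y ∨ Y) ∨ W ∨ (X ∧ (¬Y ∨ Y) ∨ W) ∧ ¬Z
= X ∧ (¬Y ∨ Y) ∨ W
= X ∨ W
This depends on W, X, so it is not a constant.

neither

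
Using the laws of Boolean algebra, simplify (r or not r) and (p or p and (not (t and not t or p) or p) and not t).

(r or not r) and (p or p and (not (t and not t or p) or p) and not t)
= p or p and (not (t and not t or p) or p) and not t   — complement / identity
= p or p and (not p or p) and not t   — complement / identity
= p or p and not t   — complement / identity
= p   — absorption

p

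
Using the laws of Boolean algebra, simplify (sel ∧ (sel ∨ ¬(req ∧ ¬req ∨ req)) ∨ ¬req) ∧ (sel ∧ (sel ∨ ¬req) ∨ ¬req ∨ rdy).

(sel ∧ (sel ∨ ¬(req ∧ ¬req ∨ req)) ∨ ¬req) ∧ (sel ∧ (sel ∨ ¬req) ∨ ¬req ∨ rdy)
= (sel ∧ (sel ∨ ¬req) ∨ ¬req) ∧ (sel ∧ (sel ∨ ¬req) ∨ ¬req ∨ rdy)   — complement / identity
= sel ∧ (sel ∨ ¬req) ∨ ¬req   — absorption
= sel ∨ ¬req   — absorption

sel ∨ ¬req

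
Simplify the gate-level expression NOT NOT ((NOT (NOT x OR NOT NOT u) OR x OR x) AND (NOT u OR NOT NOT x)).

NOT NOT ((NOT (NOT x OR NOT NOT u) OR x OR x) AND (NOT u OR NOT NOT x))
= NOT NOT ((x AND NOT u OR x OR x) AND (NOT u OR NOT NOT x))   — De Morgan
= NOT NOT ((x AND NOT u OR x OR x) AND (NOT u OR x))   — double negation
= NOT NOT ((x OR x) AND (NOT u OR x))   — absorption
= NOT NOT (x AND NOT u OR x)   — distribution
= NOT NOT x   — absorption
= x   — double negation

x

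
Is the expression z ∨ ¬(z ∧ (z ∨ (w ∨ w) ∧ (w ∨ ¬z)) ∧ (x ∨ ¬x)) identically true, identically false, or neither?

identically true

z ∨ ¬(z ∧ (z ∨ (w ∨ w) ∧ (w ∨ ¬z)) ∧ (x ∨ ¬x))
= z ∨ ¬(z ∧ (z ∨ w ∧ (w ∨ ¬z)) ∧ (x ∨ ¬x))   — idempotence
= z ∨ ¬(z ∧ (z ∨ w ∧ (w ∨ ¬z)))   — complement / identity
= z ∨ ¬(z ∧ (z ∨ w))   — absorption
= z ∨ ¬z   — absorption
= True   — complement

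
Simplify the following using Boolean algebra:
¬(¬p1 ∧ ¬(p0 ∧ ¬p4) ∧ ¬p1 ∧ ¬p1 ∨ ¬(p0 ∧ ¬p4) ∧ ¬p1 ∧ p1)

¬(¬p1 ∧ ¬(p0 ∧ ¬p4) ∧ ¬p1 ∧ ¬p1 ∨ ¬(p0 ∧ ¬p4) ∧ ¬p1 ∧ p1)
= ¬(¬p1 ∧ ¬(p0 ∧ ¬p4) ∧ ¬p1 ∨ ¬(p0 ∧ ¬p4) ∧ ¬p1 ∧ p1)   (idempotence)
= ¬(¬(p0 ∧ ¬p4) ∧ ¬p1)   (distribution)
= p0 ∧ ¬p4 ∨ p1   (De Morgan)

p0 ∧ ¬p4 ∨ p1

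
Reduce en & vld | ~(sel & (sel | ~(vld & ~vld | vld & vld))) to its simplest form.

en & vld | ~(sel & (sel | ~(vld & ~vld | vld & vld)))
= en & vld | ~(sel & (sel | ~vld))
= en & vld | ~sel

en & vld | ~sel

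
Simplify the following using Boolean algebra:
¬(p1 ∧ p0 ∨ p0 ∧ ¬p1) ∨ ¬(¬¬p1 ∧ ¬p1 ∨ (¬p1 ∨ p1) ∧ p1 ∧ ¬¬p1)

¬(p1 ∧ p0 ∨ p0 ∧ ¬p1) ∨ ¬(¬¬p1 ∧ ¬p1 ∨ (¬p1 ∨ p1) ∧ p1 ∧ ¬¬p1)
= ¬(p1 ∧ p0 ∨ p0 ∧ ¬p1) ∨ ¬(¬¬p1 ∧ ¬p1 ∨ p1 ∧ ¬¬p1)   [complement / identity]
= ¬(p1 ∧ p0 ∨ p0 ∧ ¬p1) ∨ ¬¬¬p1   [distribution]
= ¬p0 ∨ ¬¬¬p1   [distribution]
= ¬p0 ∨ ¬p1   [double negation]

¬p0 ∨ ¬p1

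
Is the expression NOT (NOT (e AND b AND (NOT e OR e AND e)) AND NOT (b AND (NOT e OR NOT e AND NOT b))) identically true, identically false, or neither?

NOT (NOT (e AND b AND (NOT e OR e AND e)) AND NOT (b AND (NOT e OR NOT e AND NOT b)))
= NOT (NOT (e AND b AND (NOT e OR e)) AND NOT (b AND (NOT e OR NOT e AND NOT b)))
= NOT (NOT (e AND b) AND NOT (b AND (NOT e OR NOT e AND NOT b)))
= NOT (NOT (e AND b) AND NOT (b AND NOT e))
= e AND b OR b AND NOT e
= b
This depends on b, so it is not a constant.

neither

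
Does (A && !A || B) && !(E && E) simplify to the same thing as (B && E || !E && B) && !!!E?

Yes

E1: (A && !A || B) && !(E && E)
    = (A && !A || B) && !E
    = B && !E
E2: (B && E || !E && B) && !!!E
    = (B && E || !E && B) && !E
    = B && !E
Both reduce to B && !E, so they are equivalent.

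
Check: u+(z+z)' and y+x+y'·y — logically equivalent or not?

E1: u+(z+z)'
    = u+z'   (idempotence)
E2: y+x+y'·y
    = y+x   (complement / identity)
These differ: at u=0, x=1, y=0, z=1, E1 = 0 but E2 = 1.

No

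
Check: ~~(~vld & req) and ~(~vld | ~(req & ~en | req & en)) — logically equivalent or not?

E1: ~~(~vld & req)
    = ~vld & req
E2: ~(~vld | ~(req & ~en | req & en))
    = ~(~vld | ~req)
    = vld & req
These differ: at en=0, req=1, vld=0, E1 = 1 but E2 = 0.

No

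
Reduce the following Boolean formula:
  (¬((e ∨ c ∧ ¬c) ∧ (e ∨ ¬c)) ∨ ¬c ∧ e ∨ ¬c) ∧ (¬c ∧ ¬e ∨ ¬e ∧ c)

¬e

(¬((e ∨ c ∧ ¬c) ∧ (e ∨ ¬c)) ∨ ¬c ∧ e ∨ ¬c) ∧ (¬c ∧ ¬e ∨ ¬e ∧ c)
= (¬((e ∨ c ∧ ¬c) ∧ (e ∨ ¬c)) ∨ ¬c) ∧ (¬c ∧ ¬e ∨ ¬e ∧ c)
= (¬((e ∨ c ∧ ¬c) ∧ (e ∨ ¬c)) ∨ ¬c) ∧ ¬e
= (¬(e ∧ (e ∨ ¬c)) ∨ ¬c) ∧ ¬e
= (¬e ∨ ¬c) ∧ ¬e
= ¬e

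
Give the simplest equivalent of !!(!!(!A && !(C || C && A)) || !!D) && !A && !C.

!A && !C

!!(!!(!A && !(C || C && A)) || !!D) && !A && !C
= !(!(!A && !(C || C && A)) && !D) && !A && !C   — De Morgan
= !(!(!A && !C) && !D) && !A && !C   — absorption
= (!A && !C || D) && !A && !C   — De Morgan
= !A && !C   — absorption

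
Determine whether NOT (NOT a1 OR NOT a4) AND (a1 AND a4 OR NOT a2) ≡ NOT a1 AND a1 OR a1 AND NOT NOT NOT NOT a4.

E1: NOT (NOT a1 OR NOT a4) AND (a1 AND a4 OR NOT a2)
    = a1 AND a4 AND (a1 AND a4 OR NOT a2)   (De Morgan)
    = a1 AND a4   (absorption)
E2: NOT a1 AND a1 OR a1 AND NOT NOT NOT NOT a4
    = a1 AND NOT NOT NOT NOT a4   (complement / identity)
    = a1 AND NOT NOT a4   (double negation)
    = a1 AND a4   (double negation)
Both reduce to a1 AND a4, so they are equivalent.

Yes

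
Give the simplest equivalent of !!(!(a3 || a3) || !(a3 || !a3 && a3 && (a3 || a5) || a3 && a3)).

!!(!(a3 || a3) || !(a3 || !a3 && a3 && (a3 || a5) || a3 && a3))
= !!(!(a3 || a3) || !(a3 || !a3 && a3 || a3 && a3))
= !!(!(a3 || a3) || !(a3 || a3))
= !((a3 || a3) && (a3 || a3))
= !(a3 || a3)
= !a3

!a3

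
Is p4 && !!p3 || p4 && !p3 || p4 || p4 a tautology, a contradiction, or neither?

neither

p4 && !!p3 || p4 && !p3 || p4 || p4
= p4 && p3 || p4 && !p3 || p4 || p4   — double negation
= p4 || p4 || p4   — distribution
= p4 || p4   — idempotence
= p4   — idempotence
This depends on p4, so it is not a constant.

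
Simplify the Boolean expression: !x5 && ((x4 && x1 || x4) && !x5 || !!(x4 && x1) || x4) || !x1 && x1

!x5 && ((x4 && x1 || x4) && !x5 || !!(x4 && x1) || x4) || !x1 && x1
= !x5 && ((x4 && x1 || x4) && !x5 || !!(x4 && x1) || x4)
= !x5 && ((x4 && x1 || x4) && !x5 || x4 && x1 || x4)
= !x5 && (x4 && x1 || x4)
= !x5 && x4

!x5 && x4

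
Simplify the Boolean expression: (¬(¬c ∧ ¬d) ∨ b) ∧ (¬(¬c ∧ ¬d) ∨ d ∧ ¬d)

c ∨ d

(¬(¬c ∧ ¬d) ∨ b) ∧ (¬(¬c ∧ ¬d) ∨ d ∧ ¬d)
= (¬(¬c ∧ ¬d) ∨ b) ∧ ¬(¬c ∧ ¬d)   [complement / identity]
= ¬(¬c ∧ ¬d)   [absorption]
= c ∨ d   [De Morgan]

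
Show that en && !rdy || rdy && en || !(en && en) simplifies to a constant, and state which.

en && !rdy || rdy && en || !(en && en)
= en && !rdy || rdy && en || !en   — idempotence
= en || !en   — distribution
= true   — complement

true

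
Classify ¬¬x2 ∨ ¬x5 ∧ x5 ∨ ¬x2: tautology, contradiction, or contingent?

tautology

¬¬x2 ∨ ¬x5 ∧ x5 ∨ ¬x2
= ¬¬x2 ∨ ¬x2
= x2 ∨ ¬x2
= True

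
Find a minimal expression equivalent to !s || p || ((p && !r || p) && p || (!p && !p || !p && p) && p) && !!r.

!s || p || ((p && !r || p) && p || (!p && !p || !p && p) && p) && !!r
= !s || p || (p && p || (!p && !p || !p && p) && p) && !!r   [absorption]
= !s || p || (p && p || (!p && !p || !p && p) && p) && r   [double negation]
= !s || p || (p && p || !p && p) && r   [distribution]
= !s || p || p && r   [distribution]
= !s || p   [absorption]

!s || p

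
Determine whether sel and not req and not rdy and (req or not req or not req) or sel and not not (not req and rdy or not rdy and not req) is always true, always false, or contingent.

sel and not req and not rdy and (req or not req or not req) or sel and not not (not req and rdy or not rdy and not req)
= sel and not req and not rdy and (req or not req) or sel and not not (not req and rdy or not rdy and not req)   [idempotence]
= sel and not req and not rdy and (req or not req) or sel and not not not req   [distribution]
= sel and not req and not rdy or sel and not not not req   [complement / identity]
= sel and not req and not rdy or sel and not req   [double negation]
= sel and not req   [absorption]
This depends on req, sel, so it is not a constant.

contingent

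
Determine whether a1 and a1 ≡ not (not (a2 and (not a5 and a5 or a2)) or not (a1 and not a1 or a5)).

E1: a1 and a1
    = a1   (idempotence)
E2: not (not (a2 and (not a5 and a5 or a2)) or not (a1 and not a1 or a5))
    = not (not (a2 and (not a5 and a5 or a2)) or not a5)   (complement / identity)
    = a2 and (not a5 and a5 or a2) and a5   (De Morgan)
    = a2 and a2 and a5   (complement / identity)
    = a2 and a5   (idempotence)
These differ: at a1=1, a2=0, a5=1, E1 = 1 but E2 = 0.

No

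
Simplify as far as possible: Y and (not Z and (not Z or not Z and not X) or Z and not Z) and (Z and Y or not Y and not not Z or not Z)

Y and not Z

Y and (not Z and (not Z or not Z and not X) or Z and not Z) and (Z and Y or not Y and not not Z or not Z)
= Y and (not Z and (not Z or not Z and not X) or Z and not Z) and (Z and Y or not Y and Z or not Z)
= Y and (not Z and not Z or Z and not Z) and (Z and Y or not Y and Z or not Z)
= Y and (not Z and not Z or Z and not Z) and (Z or not Z)
= Y and not Z and (Z or not Z)
= Y and not Z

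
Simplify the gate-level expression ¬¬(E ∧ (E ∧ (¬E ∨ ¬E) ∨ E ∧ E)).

¬¬(E ∧ (E ∧ (¬E ∨ ¬E) ∨ E ∧ E))
= ¬¬(E ∧ (E ∧ ¬E ∨ E ∧ E))   (idempotence)
= ¬¬(E ∧ E)   (distribution)
= ¬¬E   (idempotence)
= E   (double negation)

E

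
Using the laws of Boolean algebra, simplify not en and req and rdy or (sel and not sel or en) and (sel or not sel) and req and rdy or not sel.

not en and req and rdy or (sel and not sel or en) and (sel or not sel) and req and rdy or not sel
= not en and req and rdy or (sel and not sel or en) and req and rdy or not sel   (complement / identity)
= not en and req and rdy or en and req and rdy or not sel   (complement / identity)
= req and rdy or not sel   (distribution)

req and rdy or not sel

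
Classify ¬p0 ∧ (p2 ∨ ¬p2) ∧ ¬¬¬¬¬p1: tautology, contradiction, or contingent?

contingent

¬p0 ∧ (p2 ∨ ¬p2) ∧ ¬¬¬¬¬p1
= ¬p0 ∧ ¬¬¬¬¬p1   — complement / identity
= ¬p0 ∧ ¬¬¬p1   — double negation
= ¬p0 ∧ ¬p1   — double negation
This depends on p0, p1, so it is not a constant.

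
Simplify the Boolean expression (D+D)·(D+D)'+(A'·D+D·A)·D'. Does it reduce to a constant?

(D+D)·(D+D)'+(A'·D+D·A)·D'
= (D+D)·(D+D)'+D·D'   (distribution)
= (D+D)·D'+D·D'   (idempotence)
= D·D'+D·D'   (idempotence)
= D·D'   (idempotence)
= 0   (complement)

0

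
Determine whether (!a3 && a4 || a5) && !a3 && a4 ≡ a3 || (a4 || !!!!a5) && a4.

No

E1: (!a3 && a4 || a5) && !a3 && a4
    = !a3 && a4   — absorption
E2: a3 || (a4 || !!!!a5) && a4
    = a3 || (a4 || !!a5) && a4   — double negation
    = a3 || (a4 || a5) && a4   — double negation
    = a3 || a4   — absorption
These differ: at a3=1, a4=0, a5=0, E1 = 0 but E2 = 1.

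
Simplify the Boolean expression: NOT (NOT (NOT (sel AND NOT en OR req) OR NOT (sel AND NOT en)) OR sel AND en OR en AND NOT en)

NOT (NOT (NOT (sel AND NOT en OR req) OR NOT (sel AND NOT en)) OR sel AND en OR en AND NOT en)
= NOT ((sel AND NOT en OR req) AND sel AND NOT en OR sel AND en OR en AND NOT en)
= NOT (sel AND NOT en OR sel AND en OR en AND NOT en)
= NOT (sel AND NOT en OR sel AND en)
= NOT sel

NOT sel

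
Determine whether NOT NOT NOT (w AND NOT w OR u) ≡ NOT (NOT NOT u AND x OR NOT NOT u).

E1: NOT NOT NOT (w AND NOT w OR u)
    = NOT (w AND NOT w OR u)   [double negation]
    = NOT u   [complement / identity]
E2: NOT (NOT NOT u AND x OR NOT NOT u)
    = NOT NOT NOT u   [absorption]
    = NOT u   [double negation]
Both reduce to NOT u, so they are equivalent.

Yes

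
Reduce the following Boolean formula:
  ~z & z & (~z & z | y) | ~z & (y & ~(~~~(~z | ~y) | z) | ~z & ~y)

~z & z & (~z & z | y) | ~z & (y & ~(~~~(~z | ~y) | z) | ~z & ~y)
= ~z & z & (~z & z | y) | ~z & (y & ~(~~(z & y) | z) | ~z & ~y)
= ~z & z & (~z & z | y) | ~z & (y & ~(z & y | z) | ~z & ~y)
= ~z & z & (~z & z | y) | ~z & (y & ~z | ~z & ~y)
= ~z & z | ~z & (y & ~z | ~z & ~y)
= ~z & z | ~z & ~z
= ~z

~z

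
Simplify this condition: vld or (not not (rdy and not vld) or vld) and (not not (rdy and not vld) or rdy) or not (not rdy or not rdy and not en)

vld or rdy

vld or (not not (rdy and not vld) or vld) and (not not (rdy and not vld) or rdy) or not (not rdy or not rdy and not en)
= vld or vld and rdy or not not (rdy and not vld) or not (not rdy or not rdy and not en)   [distribution]
= vld or vld and rdy or rdy and not vld or not (not rdy or not rdy and not en)   [double negation]
= vld or vld and rdy or rdy and not vld or not not rdy   [absorption]
= vld or rdy or not not rdy   [distribution]
= vld or rdy or rdy   [double negation]
= vld or rdy   [idempotence]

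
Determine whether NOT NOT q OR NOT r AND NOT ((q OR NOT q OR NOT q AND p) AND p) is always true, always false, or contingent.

NOT NOT q OR NOT r AND NOT ((q OR NOT q OR NOT q AND p) AND p)
= NOT NOT q OR NOT r AND NOT ((q OR NOT q) AND p)   — absorption
= q OR NOT r AND NOT ((q OR NOT q) AND p)   — double negation
= q OR NOT r AND NOT p   — complement / identity
This depends on p, q, r, so it is not a constant.

contingent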